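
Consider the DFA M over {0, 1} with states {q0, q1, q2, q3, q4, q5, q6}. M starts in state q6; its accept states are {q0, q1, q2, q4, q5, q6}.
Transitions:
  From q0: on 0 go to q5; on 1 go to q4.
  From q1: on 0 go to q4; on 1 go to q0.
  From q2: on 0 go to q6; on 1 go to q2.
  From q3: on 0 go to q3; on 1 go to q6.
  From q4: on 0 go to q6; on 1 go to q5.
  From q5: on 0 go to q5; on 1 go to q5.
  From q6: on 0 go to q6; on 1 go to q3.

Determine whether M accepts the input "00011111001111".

rejected

q6 --0--> q6
q6 --0--> q6
q6 --0--> q6
q6 --1--> q3
q3 --1--> q6
q6 --1--> q3
q3 --1--> q6
q6 --1--> q3
q3 --0--> q3
q3 --0--> q3
q3 --1--> q6
q6 --1--> q3
q3 --1--> q6
q6 --1--> q3
End in state q3, which is not an accepting state.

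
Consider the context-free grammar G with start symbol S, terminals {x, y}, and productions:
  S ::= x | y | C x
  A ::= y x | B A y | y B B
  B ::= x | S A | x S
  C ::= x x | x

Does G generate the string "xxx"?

S ⇒ Cx ⇒ xxx

yes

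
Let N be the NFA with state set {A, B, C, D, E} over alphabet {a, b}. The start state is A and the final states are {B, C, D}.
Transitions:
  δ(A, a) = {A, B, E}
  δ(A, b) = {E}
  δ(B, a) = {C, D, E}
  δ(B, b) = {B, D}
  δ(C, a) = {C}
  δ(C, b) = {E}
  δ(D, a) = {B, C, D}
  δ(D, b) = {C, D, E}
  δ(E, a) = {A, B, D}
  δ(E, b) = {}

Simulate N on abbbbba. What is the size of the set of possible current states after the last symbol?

5

Start: {A}
read a: {A, B, E}
read b: {B, D, E}
read b: {B, C, D, E}
read b: {B, C, D, E}
read b: {B, C, D, E}
read b: {B, C, D, E}
read a: {A, B, C, D, E}
Final reachable set {A, B, C, D, E} has 5 states.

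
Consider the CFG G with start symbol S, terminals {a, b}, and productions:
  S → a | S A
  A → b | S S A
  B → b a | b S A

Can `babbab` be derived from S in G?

no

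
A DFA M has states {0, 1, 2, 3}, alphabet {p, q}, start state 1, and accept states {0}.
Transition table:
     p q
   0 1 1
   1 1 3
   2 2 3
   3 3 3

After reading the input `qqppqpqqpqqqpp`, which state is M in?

3

1 --q--> 3
3 --q--> 3
3 --p--> 3
3 --p--> 3
3 --q--> 3
3 --p--> 3
3 --q--> 3
3 --q--> 3
3 --p--> 3
3 --q--> 3
3 --q--> 3
3 --q--> 3
3 --p--> 3
3 --p--> 3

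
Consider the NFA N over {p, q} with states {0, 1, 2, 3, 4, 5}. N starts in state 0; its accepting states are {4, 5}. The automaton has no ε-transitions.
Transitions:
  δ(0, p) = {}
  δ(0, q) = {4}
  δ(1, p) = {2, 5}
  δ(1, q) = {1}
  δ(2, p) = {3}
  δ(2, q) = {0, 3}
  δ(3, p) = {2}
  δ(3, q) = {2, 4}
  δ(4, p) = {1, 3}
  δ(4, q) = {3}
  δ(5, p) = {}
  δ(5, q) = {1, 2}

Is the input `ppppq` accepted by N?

rejected

Start: {0}
read p: {}
The reachable set is empty and stays empty for the remaining 4 symbols.
Reachable ∩ accepting = {} — empty.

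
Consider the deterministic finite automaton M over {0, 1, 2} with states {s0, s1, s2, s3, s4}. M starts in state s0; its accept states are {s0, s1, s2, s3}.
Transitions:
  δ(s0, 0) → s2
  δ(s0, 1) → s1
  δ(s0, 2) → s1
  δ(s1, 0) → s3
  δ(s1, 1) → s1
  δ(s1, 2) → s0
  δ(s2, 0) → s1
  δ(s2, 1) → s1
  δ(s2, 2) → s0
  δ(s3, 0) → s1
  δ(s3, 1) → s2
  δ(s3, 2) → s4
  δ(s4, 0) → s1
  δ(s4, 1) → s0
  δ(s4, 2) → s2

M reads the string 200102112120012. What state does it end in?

s0 --2--> s1
s1 --0--> s3
s3 --0--> s1
s1 --1--> s1
s1 --0--> s3
s3 --2--> s4
s4 --1--> s0
s0 --1--> s1
s1 --2--> s0
s0 --1--> s1
s1 --2--> s0
s0 --0--> s2
s2 --0--> s1
s1 --1--> s1
s1 --2--> s0

s0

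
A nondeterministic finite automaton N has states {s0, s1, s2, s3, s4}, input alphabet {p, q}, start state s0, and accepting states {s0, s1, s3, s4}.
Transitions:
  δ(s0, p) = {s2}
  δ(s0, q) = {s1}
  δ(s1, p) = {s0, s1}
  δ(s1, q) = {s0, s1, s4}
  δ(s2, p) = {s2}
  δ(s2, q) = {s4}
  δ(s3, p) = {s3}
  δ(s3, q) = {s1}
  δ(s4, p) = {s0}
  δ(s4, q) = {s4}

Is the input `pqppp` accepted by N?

Start: {s0}
read p: {s2}
read q: {s4}
read p: {s0}
read p: {s2}
read p: {s2}
Reachable ∩ accepting = {} — empty.

rejected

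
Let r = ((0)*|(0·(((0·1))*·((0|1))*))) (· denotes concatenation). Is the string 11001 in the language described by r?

no

Neither (0)* nor (0·(((0·1))*·((0|1))*)) matches 11001.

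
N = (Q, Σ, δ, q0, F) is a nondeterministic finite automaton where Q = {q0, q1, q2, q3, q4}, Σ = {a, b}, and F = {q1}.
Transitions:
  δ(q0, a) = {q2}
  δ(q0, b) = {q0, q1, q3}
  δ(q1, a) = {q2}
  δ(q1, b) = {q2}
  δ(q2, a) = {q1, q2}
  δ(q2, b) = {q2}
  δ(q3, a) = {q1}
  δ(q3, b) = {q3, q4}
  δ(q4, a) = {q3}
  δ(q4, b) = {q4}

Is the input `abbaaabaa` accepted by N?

Start: {q0}
read a: {q2}
read b: {q2}
read b: {q2}
read a: {q1, q2}
read a: {q1, q2}
read a: {q1, q2}
read b: {q2}
read a: {q1, q2}
read a: {q1, q2}
Reachable ∩ accepting = {q1} — nonempty.

accepted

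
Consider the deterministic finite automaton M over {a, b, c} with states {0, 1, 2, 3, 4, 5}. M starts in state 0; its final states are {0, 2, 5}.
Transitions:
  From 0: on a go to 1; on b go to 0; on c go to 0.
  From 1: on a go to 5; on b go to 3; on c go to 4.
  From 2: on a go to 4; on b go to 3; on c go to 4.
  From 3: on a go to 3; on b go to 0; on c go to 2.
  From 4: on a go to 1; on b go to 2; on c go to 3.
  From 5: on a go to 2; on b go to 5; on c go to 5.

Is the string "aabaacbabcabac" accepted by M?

0 --a--> 1
1 --a--> 5
5 --b--> 5
5 --a--> 2
2 --a--> 4
4 --c--> 3
3 --b--> 0
0 --a--> 1
1 --b--> 3
3 --c--> 2
2 --a--> 4
4 --b--> 2
2 --a--> 4
4 --c--> 3
End in state 3, which is not an accepting state.

rejected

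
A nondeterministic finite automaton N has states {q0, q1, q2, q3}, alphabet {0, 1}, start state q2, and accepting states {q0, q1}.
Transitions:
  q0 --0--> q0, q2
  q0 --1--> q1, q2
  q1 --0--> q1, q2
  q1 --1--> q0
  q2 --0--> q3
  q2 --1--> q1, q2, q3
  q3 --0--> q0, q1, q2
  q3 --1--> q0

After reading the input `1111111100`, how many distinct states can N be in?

Start: {q2}
read 1: {q1, q2, q3}
read 1: {q0, q1, q2, q3}
read 1: {q0, q1, q2, q3}
read 1: {q0, q1, q2, q3}
read 1: {q0, q1, q2, q3}
read 1: {q0, q1, q2, q3}
read 1: {q0, q1, q2, q3}
read 1: {q0, q1, q2, q3}
read 0: {q0, q1, q2, q3}
read 0: {q0, q1, q2, q3}
Final reachable set {q0, q1, q2, q3} has 4 states.

4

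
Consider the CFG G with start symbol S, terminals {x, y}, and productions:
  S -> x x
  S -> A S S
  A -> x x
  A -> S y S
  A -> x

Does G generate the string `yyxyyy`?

no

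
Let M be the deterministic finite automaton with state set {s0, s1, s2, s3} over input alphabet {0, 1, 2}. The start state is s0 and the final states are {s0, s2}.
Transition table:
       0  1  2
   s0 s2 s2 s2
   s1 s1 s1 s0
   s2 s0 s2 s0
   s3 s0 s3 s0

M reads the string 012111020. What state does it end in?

s0

s0 --0--> s2
s2 --1--> s2
s2 --2--> s0
s0 --1--> s2
s2 --1--> s2
s2 --1--> s2
s2 --0--> s0
s0 --2--> s2
s2 --0--> s0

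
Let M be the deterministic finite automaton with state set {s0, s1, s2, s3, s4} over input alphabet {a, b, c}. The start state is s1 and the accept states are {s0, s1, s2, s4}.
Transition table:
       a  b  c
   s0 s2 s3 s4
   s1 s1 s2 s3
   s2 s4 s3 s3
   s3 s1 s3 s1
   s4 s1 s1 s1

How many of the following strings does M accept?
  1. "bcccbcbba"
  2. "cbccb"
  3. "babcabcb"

"bcccbcbba": accepted
"cbccb": rejected
"babcabcb": rejected

1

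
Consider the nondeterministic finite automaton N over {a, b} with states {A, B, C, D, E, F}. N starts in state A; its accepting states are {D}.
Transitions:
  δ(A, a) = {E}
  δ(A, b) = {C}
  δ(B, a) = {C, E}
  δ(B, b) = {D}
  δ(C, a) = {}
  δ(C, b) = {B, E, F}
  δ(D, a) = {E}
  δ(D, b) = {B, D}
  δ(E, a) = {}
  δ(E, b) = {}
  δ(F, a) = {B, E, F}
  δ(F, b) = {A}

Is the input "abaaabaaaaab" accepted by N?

Start: {A}
read a: {E}
read b: {}
The reachable set is empty and stays empty for the remaining 10 symbols.
Reachable ∩ accepting = {} — empty.

rejected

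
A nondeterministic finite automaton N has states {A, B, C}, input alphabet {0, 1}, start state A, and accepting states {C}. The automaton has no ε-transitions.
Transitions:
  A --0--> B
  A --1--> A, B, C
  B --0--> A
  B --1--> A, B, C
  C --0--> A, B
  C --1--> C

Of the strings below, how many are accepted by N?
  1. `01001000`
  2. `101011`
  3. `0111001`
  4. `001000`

`01001000`: rejected
`101011`: accepted
`0111001`: accepted
`001000`: rejected

2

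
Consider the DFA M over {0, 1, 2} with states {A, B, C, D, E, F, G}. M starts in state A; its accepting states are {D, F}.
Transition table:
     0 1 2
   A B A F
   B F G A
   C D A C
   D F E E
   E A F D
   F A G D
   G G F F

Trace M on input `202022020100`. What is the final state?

A --2--> F
F --0--> A
A --2--> F
F --0--> A
A --2--> F
F --2--> D
D --0--> F
F --2--> D
D --0--> F
F --1--> G
G --0--> G
G --0--> G

G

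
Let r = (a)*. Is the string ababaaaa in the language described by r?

ababaaaa cannot be split into zero or more pieces each matching a.

no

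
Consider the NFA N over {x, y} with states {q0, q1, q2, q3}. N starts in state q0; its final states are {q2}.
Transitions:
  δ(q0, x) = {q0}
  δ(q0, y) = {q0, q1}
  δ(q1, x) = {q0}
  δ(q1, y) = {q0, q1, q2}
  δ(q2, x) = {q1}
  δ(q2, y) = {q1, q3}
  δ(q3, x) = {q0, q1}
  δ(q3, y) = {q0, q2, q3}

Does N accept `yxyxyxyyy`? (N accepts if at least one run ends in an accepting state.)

Start: {q0}
read y: {q0, q1}
read x: {q0}
read y: {q0, q1}
read x: {q0}
read y: {q0, q1}
read x: {q0}
read y: {q0, q1}
read y: {q0, q1, q2}
read y: {q0, q1, q2, q3}
Reachable ∩ accepting = {q2} — nonempty.

accepted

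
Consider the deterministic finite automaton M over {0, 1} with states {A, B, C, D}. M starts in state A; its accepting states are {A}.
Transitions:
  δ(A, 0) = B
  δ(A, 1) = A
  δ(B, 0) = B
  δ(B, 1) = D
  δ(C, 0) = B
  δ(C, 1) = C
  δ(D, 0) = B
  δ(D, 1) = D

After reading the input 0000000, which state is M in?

B

A --0--> B
B --0--> B
B --0--> B
B --0--> B
B --0--> B
B --0--> B
B --0--> B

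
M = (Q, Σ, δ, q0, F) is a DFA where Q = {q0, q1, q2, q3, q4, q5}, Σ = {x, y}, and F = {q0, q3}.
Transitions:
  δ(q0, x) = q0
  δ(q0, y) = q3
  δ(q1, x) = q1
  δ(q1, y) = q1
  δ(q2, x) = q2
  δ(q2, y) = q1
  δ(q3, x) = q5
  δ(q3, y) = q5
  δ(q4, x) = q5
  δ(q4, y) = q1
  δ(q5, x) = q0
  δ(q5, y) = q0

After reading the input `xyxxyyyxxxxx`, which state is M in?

q0

q0 --x--> q0
q0 --y--> q3
q3 --x--> q5
q5 --x--> q0
q0 --y--> q3
q3 --y--> q5
q5 --y--> q0
q0 --x--> q0
q0 --x--> q0
q0 --x--> q0
q0 --x--> q0
q0 --x--> q0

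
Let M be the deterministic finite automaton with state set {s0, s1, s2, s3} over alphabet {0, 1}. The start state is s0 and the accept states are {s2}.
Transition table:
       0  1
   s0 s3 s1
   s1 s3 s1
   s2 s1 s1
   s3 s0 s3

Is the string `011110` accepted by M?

s0 --0--> s3
s3 --1--> s3
s3 --1--> s3
s3 --1--> s3
s3 --1--> s3
s3 --0--> s0
End in state s0, which is not an accepting state.

rejected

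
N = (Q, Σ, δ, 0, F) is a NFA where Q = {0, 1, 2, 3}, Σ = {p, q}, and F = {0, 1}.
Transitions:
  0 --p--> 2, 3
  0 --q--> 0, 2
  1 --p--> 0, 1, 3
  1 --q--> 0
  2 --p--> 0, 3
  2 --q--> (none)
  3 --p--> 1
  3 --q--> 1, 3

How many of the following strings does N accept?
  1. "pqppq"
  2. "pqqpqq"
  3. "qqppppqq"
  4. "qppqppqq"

4

"pqppq": accepted
"pqqpqq": accepted
"qqppppqq": accepted
"qppqppqq": accepted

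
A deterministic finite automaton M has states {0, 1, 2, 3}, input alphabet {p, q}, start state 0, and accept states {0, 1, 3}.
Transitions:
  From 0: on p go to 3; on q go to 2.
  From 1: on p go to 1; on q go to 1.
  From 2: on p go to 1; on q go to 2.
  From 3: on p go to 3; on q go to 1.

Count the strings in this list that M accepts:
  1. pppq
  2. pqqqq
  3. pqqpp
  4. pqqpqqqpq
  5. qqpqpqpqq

pppq: accepted
pqqqq: accepted
pqqpp: accepted
pqqpqqqpq: accepted
qqpqpqpqq: accepted

5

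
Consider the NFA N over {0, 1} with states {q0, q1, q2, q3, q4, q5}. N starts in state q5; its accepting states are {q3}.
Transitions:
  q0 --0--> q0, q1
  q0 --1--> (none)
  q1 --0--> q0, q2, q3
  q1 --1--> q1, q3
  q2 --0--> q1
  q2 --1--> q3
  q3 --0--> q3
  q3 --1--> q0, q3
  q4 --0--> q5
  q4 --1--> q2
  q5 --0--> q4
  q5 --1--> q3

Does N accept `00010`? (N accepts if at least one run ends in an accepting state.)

rejected

Start: {q5}
read 0: {q4}
read 0: {q5}
read 0: {q4}
read 1: {q2}
read 0: {q1}
Reachable ∩ accepting = {} — empty.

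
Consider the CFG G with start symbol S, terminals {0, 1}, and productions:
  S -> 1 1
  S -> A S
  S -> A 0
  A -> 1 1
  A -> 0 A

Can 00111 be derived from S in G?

no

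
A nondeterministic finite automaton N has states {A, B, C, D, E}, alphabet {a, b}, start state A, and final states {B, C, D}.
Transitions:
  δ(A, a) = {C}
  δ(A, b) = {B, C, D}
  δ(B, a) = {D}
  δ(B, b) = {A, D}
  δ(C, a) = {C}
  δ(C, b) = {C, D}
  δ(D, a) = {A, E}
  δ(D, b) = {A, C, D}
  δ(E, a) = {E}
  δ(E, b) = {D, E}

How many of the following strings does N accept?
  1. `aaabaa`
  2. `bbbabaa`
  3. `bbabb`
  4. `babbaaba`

4

`aaabaa`: accepted
`bbbabaa`: accepted
`bbabb`: accepted
`babbaaba`: accepted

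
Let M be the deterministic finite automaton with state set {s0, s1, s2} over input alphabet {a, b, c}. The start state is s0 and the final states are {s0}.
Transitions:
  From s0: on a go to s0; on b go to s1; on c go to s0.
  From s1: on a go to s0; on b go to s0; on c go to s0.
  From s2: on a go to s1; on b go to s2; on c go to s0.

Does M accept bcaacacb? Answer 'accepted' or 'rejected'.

rejected

s0 --b--> s1
s1 --c--> s0
s0 --a--> s0
s0 --a--> s0
s0 --c--> s0
s0 --a--> s0
s0 --c--> s0
s0 --b--> s1
End in state s1, which is not an accepting state.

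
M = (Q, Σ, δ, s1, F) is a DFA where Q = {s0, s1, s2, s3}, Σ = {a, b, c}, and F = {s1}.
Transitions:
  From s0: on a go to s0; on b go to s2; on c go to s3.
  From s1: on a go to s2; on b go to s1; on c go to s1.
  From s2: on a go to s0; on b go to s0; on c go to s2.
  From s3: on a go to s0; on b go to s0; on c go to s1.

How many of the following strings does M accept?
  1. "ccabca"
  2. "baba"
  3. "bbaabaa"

"ccabca": rejected
"baba": rejected
"bbaabaa": rejected

0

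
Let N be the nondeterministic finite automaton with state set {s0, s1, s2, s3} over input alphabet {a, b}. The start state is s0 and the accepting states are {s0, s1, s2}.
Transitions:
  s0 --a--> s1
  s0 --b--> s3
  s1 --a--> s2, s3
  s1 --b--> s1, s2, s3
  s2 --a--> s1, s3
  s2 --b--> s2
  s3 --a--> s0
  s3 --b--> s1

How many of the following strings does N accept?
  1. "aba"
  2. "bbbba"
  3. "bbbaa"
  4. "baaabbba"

4

"aba": accepted
"bbbba": accepted
"bbbaa": accepted
"baaabbba": accepted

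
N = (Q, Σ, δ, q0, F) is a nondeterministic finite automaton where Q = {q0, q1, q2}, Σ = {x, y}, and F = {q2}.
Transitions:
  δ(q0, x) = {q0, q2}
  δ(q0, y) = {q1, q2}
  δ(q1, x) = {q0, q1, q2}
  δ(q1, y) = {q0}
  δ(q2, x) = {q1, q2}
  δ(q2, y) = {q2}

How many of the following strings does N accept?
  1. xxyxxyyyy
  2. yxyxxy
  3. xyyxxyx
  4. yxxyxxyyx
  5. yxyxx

xxyxxyyyy: accepted
yxyxxy: accepted
xyyxxyx: accepted
yxxyxxyyx: accepted
yxyxx: accepted

5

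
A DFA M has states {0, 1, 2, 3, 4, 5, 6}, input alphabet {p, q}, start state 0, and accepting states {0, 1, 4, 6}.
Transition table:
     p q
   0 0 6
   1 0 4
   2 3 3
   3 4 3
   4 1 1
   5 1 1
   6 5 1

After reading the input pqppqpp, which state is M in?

0

0 --p--> 0
0 --q--> 6
6 --p--> 5
5 --p--> 1
1 --q--> 4
4 --p--> 1
1 --p--> 0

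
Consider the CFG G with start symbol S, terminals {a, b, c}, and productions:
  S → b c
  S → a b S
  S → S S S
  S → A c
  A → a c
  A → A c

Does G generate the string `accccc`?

S ⇒ Ac ⇒ Acc ⇒ Accc ⇒ Acccc ⇒ accccc

yes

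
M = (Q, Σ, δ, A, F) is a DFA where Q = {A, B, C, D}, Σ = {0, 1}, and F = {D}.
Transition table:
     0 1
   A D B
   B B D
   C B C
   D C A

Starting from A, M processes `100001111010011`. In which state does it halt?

A --1--> B
B --0--> B
B --0--> B
B --0--> B
B --0--> B
B --1--> D
D --1--> A
A --1--> B
B --1--> D
D --0--> C
C --1--> C
C --0--> B
B --0--> B
B --1--> D
D --1--> A

A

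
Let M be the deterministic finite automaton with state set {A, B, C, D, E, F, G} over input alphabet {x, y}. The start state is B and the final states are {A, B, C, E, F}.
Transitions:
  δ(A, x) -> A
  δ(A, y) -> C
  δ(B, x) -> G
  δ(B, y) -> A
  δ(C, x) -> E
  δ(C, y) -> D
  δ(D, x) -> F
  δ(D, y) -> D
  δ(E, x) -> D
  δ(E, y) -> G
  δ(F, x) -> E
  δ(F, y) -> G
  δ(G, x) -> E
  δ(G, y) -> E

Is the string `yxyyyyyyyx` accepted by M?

B --y--> A
A --x--> A
A --y--> C
C --y--> D
D --y--> D
D --y--> D
D --y--> D
D --y--> D
D --y--> D
D --x--> F
End in state F, which is an accepting state.

accepted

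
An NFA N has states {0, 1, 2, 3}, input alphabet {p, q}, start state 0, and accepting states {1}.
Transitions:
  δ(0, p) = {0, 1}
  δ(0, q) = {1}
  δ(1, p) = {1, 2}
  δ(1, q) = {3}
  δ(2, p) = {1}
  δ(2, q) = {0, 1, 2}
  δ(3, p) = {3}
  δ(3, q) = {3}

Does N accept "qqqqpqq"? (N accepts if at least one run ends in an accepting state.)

Start: {0}
read q: {1}
read q: {3}
read q: {3}
read q: {3}
read p: {3}
read q: {3}
read q: {3}
Reachable ∩ accepting = {} — empty.

rejected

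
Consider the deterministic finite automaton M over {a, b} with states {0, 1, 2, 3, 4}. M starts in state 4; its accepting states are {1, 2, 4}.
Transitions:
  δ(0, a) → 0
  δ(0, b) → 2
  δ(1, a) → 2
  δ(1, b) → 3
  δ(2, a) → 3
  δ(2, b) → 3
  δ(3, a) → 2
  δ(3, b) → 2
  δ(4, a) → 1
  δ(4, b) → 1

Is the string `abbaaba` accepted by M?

accepted

4 --a--> 1
1 --b--> 3
3 --b--> 2
2 --a--> 3
3 --a--> 2
2 --b--> 3
3 --a--> 2
End in state 2, which is an accepting state.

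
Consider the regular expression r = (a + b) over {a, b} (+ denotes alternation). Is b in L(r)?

yes

The right alternative b matches b.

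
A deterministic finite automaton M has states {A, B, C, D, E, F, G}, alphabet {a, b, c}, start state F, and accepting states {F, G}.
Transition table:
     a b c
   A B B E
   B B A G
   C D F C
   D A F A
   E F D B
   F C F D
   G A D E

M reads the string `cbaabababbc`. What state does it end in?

D

F --c--> D
D --b--> F
F --a--> C
C --a--> D
D --b--> F
F --a--> C
C --b--> F
F --a--> C
C --b--> F
F --b--> F
F --c--> D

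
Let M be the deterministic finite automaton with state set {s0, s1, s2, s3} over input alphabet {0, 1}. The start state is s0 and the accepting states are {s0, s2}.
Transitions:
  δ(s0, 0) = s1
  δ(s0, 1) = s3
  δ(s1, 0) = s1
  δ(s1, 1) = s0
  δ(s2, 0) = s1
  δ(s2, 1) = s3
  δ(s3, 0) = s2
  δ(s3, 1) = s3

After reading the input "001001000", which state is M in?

s0 --0--> s1
s1 --0--> s1
s1 --1--> s0
s0 --0--> s1
s1 --0--> s1
s1 --1--> s0
s0 --0--> s1
s1 --0--> s1
s1 --0--> s1

s1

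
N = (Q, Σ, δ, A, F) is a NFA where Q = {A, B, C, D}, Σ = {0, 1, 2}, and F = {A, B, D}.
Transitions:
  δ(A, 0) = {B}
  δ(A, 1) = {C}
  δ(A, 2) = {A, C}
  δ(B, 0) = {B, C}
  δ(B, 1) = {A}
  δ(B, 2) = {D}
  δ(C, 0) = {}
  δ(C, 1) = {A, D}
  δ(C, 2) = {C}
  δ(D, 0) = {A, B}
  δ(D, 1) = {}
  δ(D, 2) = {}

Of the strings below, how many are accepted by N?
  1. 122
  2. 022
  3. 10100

122: rejected
022: rejected
10100: rejected

0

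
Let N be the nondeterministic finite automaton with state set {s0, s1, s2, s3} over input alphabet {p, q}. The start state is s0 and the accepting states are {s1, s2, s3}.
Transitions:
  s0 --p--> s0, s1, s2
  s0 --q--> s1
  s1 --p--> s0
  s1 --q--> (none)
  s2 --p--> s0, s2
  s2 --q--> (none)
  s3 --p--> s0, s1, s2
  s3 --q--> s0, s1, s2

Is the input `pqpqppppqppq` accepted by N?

Start: {s0}
read p: {s0, s1, s2}
read q: {s1}
read p: {s0}
read q: {s1}
read p: {s0}
read p: {s0, s1, s2}
read p: {s0, s1, s2}
read p: {s0, s1, s2}
read q: {s1}
read p: {s0}
read p: {s0, s1, s2}
read q: {s1}
Reachable ∩ accepting = {s1} — nonempty.

accepted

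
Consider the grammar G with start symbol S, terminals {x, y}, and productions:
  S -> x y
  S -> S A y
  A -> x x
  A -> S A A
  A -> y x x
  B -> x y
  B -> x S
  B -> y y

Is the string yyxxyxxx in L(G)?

no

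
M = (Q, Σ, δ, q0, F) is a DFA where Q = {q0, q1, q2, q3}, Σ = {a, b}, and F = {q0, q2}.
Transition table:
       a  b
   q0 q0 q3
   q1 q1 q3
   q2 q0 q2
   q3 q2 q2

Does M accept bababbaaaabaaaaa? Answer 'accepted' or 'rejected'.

accepted

q0 --b--> q3
q3 --a--> q2
q2 --b--> q2
q2 --a--> q0
q0 --b--> q3
q3 --b--> q2
q2 --a--> q0
q0 --a--> q0
q0 --a--> q0
q0 --a--> q0
q0 --b--> q3
q3 --a--> q2
q2 --a--> q0
q0 --a--> q0
q0 --a--> q0
q0 --a--> q0
End in state q0, which is an accepting state.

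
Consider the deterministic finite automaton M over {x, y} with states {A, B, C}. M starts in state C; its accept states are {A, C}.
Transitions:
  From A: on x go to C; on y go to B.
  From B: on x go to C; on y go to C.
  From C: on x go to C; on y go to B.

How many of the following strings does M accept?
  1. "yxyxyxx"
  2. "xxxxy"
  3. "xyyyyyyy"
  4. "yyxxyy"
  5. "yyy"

"yxyxyxx": accepted
"xxxxy": rejected
"xyyyyyyy": rejected
"yyxxyy": accepted
"yyy": rejected

2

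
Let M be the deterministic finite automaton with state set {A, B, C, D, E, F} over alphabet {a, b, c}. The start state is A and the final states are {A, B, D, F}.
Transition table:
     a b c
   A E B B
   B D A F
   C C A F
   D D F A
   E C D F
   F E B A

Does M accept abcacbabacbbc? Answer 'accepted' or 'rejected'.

A --a--> E
E --b--> D
D --c--> A
A --a--> E
E --c--> F
F --b--> B
B --a--> D
D --b--> F
F --a--> E
E --c--> F
F --b--> B
B --b--> A
A --c--> B
End in state B, which is an accepting state.

accepted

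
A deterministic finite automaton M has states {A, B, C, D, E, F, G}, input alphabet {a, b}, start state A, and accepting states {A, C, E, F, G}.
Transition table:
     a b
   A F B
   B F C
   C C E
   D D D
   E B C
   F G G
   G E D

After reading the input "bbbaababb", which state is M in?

A --b--> B
B --b--> C
C --b--> E
E --a--> B
B --a--> F
F --b--> G
G --a--> E
E --b--> C
C --b--> E

E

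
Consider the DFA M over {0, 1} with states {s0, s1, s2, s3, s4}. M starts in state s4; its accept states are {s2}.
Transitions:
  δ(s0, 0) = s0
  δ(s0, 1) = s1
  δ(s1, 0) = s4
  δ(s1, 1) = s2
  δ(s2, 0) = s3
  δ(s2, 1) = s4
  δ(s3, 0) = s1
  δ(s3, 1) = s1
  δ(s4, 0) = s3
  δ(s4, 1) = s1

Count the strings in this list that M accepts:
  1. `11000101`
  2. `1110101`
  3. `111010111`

`11000101`: rejected
`1110101`: rejected
`111010111`: rejected

0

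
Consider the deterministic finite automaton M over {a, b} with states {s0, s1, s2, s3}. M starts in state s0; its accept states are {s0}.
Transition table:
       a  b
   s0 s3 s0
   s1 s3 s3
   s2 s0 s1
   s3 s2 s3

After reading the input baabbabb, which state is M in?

s3

s0 --b--> s0
s0 --a--> s3
s3 --a--> s2
s2 --b--> s1
s1 --b--> s3
s3 --a--> s2
s2 --b--> s1
s1 --b--> s3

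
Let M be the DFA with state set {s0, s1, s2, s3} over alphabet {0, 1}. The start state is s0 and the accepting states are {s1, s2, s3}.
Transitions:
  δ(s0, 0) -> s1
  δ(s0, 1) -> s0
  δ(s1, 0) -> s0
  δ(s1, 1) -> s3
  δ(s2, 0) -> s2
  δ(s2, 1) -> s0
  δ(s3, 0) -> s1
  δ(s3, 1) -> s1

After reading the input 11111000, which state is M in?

s0 --1--> s0
s0 --1--> s0
s0 --1--> s0
s0 --1--> s0
s0 --1--> s0
s0 --0--> s1
s1 --0--> s0
s0 --0--> s1

s1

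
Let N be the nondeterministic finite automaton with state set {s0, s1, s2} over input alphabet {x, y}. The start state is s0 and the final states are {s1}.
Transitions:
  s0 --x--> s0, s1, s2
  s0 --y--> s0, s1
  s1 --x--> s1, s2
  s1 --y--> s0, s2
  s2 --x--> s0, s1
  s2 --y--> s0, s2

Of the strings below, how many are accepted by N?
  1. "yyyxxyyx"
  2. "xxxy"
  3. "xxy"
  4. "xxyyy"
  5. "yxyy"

"yyyxxyyx": accepted
"xxxy": accepted
"xxy": accepted
"xxyyy": accepted
"yxyy": accepted

5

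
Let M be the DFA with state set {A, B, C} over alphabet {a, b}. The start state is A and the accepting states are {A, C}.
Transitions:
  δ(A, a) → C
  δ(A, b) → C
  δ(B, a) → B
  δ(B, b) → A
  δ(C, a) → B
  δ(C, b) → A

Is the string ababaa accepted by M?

A --a--> C
C --b--> A
A --a--> C
C --b--> A
A --a--> C
C --a--> B
End in state B, which is not an accepting state.

rejected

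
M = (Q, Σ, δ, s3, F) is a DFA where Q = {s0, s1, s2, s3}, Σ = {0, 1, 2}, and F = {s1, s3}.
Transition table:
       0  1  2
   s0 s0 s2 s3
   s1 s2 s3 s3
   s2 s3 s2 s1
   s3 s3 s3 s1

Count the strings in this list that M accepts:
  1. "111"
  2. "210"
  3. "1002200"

3

"111": accepted
"210": accepted
"1002200": accepted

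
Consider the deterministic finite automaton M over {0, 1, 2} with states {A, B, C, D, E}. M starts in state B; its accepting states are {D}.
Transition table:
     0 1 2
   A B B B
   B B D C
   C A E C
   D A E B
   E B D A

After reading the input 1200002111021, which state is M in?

B --1--> D
D --2--> B
B --0--> B
B --0--> B
B --0--> B
B --0--> B
B --2--> C
C --1--> E
E --1--> D
D --1--> E
E --0--> B
B --2--> C
C --1--> E

E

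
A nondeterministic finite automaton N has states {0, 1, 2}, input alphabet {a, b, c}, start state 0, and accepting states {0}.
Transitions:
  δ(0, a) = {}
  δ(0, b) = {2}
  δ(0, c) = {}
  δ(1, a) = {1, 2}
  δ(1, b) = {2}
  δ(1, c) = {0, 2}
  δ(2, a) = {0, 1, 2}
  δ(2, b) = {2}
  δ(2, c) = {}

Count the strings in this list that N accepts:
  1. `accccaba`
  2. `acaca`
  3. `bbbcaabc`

`accccaba`: rejected
`acaca`: rejected
`bbbcaabc`: rejected

0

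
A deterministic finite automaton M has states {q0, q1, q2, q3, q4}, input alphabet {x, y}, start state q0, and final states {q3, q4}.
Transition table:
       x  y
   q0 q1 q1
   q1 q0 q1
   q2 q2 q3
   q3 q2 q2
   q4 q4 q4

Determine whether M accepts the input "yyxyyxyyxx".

rejected

q0 --y--> q1
q1 --y--> q1
q1 --x--> q0
q0 --y--> q1
q1 --y--> q1
q1 --x--> q0
q0 --y--> q1
q1 --y--> q1
q1 --x--> q0
q0 --x--> q1
End in state q1, which is not an accepting state.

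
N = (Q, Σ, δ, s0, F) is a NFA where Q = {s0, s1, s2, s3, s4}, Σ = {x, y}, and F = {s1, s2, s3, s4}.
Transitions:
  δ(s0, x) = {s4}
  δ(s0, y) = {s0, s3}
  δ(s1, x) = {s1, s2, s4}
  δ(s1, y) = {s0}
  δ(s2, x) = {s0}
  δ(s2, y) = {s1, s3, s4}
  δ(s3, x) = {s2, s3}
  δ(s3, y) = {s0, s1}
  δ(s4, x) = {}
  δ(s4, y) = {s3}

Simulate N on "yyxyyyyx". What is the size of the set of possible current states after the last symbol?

4

Start: {s0}
read y: {s0, s3}
read y: {s0, s1, s3}
read x: {s1, s2, s3, s4}
read y: {s0, s1, s3, s4}
read y: {s0, s1, s3}
read y: {s0, s1, s3}
read y: {s0, s1, s3}
read x: {s1, s2, s3, s4}
Final reachable set {s1, s2, s3, s4} has 4 states.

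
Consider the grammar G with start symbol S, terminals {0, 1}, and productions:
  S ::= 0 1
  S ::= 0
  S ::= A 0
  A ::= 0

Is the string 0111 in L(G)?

no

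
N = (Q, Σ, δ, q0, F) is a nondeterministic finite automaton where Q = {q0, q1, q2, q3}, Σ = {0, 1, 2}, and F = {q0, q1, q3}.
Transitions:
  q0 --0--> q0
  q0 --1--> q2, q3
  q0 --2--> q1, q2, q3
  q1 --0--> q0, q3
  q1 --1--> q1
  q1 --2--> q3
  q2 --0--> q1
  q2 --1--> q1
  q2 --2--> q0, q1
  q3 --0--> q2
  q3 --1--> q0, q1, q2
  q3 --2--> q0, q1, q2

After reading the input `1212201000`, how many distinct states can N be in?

4

Start: {q0}
read 1: {q2, q3}
read 2: {q0, q1, q2}
read 1: {q1, q2, q3}
read 2: {q0, q1, q2, q3}
read 2: {q0, q1, q2, q3}
read 0: {q0, q1, q2, q3}
read 1: {q0, q1, q2, q3}
read 0: {q0, q1, q2, q3}
read 0: {q0, q1, q2, q3}
read 0: {q0, q1, q2, q3}
Final reachable set {q0, q1, q2, q3} has 4 states.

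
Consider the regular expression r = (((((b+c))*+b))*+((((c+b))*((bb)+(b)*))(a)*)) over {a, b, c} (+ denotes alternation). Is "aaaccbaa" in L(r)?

Neither ((((b+c))*+b))* nor ((((c+b))*((bb)+(b)*))(a)*) matches aaaccbaa.

no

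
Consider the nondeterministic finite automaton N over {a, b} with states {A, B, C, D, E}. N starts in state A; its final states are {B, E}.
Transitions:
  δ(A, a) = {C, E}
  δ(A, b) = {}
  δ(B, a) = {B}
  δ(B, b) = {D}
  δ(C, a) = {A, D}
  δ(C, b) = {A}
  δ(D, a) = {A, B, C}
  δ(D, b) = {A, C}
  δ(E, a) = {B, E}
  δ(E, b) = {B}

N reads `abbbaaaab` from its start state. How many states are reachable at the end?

Start: {A}
read a: {C, E}
read b: {A, B}
read b: {D}
read b: {A, C}
read a: {A, C, D, E}
read a: {A, B, C, D, E}
read a: {A, B, C, D, E}
read a: {A, B, C, D, E}
read b: {A, B, C, D}
Final reachable set {A, B, C, D} has 4 states.

4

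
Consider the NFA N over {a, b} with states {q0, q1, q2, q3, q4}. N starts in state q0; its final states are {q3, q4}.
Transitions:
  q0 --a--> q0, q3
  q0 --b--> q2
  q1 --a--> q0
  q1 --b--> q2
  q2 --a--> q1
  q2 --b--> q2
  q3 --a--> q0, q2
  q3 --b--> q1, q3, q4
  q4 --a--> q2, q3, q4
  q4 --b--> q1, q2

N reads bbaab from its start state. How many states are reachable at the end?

Start: {q0}
read b: {q2}
read b: {q2}
read a: {q1}
read a: {q0}
read b: {q2}
Final reachable set {q2} has 1 state.

1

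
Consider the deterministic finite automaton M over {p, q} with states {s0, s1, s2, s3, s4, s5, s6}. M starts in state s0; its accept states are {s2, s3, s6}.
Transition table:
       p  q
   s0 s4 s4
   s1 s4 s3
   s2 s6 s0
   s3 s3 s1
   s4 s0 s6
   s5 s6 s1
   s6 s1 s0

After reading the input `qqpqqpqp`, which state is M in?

s0 --q--> s4
s4 --q--> s6
s6 --p--> s1
s1 --q--> s3
s3 --q--> s1
s1 --p--> s4
s4 --q--> s6
s6 --p--> s1

s1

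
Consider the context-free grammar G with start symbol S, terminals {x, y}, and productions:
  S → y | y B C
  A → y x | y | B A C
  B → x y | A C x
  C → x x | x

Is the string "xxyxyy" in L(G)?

no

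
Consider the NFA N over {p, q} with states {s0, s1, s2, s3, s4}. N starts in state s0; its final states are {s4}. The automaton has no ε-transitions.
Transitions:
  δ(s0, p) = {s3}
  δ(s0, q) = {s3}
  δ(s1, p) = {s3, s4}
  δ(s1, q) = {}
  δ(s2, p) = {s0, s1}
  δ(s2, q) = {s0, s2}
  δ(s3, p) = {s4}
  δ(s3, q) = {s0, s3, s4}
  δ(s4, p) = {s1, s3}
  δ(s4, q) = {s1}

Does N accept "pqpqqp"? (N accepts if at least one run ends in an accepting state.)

accepted

Start: {s0}
read p: {s3}
read q: {s0, s3, s4}
read p: {s1, s3, s4}
read q: {s0, s1, s3, s4}
read q: {s0, s1, s3, s4}
read p: {s1, s3, s4}
Reachable ∩ accepting = {s4} — nonempty.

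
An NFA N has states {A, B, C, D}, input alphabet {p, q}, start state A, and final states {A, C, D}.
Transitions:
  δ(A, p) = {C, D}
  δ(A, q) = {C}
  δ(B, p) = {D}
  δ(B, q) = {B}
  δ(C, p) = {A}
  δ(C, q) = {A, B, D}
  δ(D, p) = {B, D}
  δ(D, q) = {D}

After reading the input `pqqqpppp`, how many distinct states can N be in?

3

Start: {A}
read p: {C, D}
read q: {A, B, D}
read q: {B, C, D}
read q: {A, B, D}
read p: {B, C, D}
read p: {A, B, D}
read p: {B, C, D}
read p: {A, B, D}
Final reachable set {A, B, D} has 3 states.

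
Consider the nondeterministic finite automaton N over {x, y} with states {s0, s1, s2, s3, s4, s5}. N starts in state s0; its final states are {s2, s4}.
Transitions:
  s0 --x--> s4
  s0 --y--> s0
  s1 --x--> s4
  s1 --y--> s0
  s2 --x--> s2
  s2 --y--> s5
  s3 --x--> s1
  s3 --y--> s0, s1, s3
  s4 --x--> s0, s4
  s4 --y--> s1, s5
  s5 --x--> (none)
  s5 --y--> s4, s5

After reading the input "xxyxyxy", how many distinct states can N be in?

Start: {s0}
read x: {s4}
read x: {s0, s4}
read y: {s0, s1, s5}
read x: {s4}
read y: {s1, s5}
read x: {s4}
read y: {s1, s5}
Final reachable set {s1, s5} has 2 states.

2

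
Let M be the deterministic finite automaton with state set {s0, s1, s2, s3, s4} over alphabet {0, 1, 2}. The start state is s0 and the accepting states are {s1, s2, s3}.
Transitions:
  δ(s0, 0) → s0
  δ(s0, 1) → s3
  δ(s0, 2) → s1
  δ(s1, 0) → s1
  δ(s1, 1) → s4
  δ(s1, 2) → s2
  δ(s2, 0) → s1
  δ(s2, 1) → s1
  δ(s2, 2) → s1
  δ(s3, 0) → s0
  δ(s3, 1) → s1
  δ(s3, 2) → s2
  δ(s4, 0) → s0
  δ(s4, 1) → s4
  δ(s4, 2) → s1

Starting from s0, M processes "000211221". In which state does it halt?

s0 --0--> s0
s0 --0--> s0
s0 --0--> s0
s0 --2--> s1
s1 --1--> s4
s4 --1--> s4
s4 --2--> s1
s1 --2--> s2
s2 --1--> s1

s1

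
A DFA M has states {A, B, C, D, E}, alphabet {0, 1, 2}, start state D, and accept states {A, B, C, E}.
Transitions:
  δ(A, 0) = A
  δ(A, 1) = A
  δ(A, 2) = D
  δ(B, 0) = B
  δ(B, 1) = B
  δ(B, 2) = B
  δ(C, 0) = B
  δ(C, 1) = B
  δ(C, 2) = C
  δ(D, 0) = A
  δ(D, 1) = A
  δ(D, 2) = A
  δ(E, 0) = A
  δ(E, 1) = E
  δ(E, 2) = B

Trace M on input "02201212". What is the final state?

D --0--> A
A --2--> D
D --2--> A
A --0--> A
A --1--> A
A --2--> D
D --1--> A
A --2--> D

D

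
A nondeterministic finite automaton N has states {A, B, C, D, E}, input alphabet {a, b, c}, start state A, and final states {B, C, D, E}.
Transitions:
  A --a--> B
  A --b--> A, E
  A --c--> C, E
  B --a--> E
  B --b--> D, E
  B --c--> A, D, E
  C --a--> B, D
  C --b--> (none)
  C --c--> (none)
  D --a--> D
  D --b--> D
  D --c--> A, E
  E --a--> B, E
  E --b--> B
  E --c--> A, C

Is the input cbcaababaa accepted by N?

Start: {A}
read c: {C, E}
read b: {B}
read c: {A, D, E}
read a: {B, D, E}
read a: {B, D, E}
read b: {B, D, E}
read a: {B, D, E}
read b: {B, D, E}
read a: {B, D, E}
read a: {B, D, E}
Reachable ∩ accepting = {B, D, E} — nonempty.

accepted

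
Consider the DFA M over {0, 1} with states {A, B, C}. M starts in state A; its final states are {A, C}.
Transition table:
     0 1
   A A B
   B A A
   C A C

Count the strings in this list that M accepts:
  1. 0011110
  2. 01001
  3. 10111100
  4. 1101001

2

0011110: accepted
01001: rejected
10111100: accepted
1101001: rejected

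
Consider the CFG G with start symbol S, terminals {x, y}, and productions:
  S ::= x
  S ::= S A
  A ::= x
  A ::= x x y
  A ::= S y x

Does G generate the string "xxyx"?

S ⇒ SA ⇒ xA ⇒ xSyx ⇒ xxyx

yes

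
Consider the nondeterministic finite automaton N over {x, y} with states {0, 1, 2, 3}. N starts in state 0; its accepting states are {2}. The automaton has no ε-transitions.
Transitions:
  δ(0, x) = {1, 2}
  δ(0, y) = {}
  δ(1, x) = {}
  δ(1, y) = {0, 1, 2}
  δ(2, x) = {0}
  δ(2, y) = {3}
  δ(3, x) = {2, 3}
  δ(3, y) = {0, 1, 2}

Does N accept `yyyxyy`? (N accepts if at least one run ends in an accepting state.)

rejected

Start: {0}
read y: {}
The reachable set is empty and stays empty for the remaining 5 symbols.
Reachable ∩ accepting = {} — empty.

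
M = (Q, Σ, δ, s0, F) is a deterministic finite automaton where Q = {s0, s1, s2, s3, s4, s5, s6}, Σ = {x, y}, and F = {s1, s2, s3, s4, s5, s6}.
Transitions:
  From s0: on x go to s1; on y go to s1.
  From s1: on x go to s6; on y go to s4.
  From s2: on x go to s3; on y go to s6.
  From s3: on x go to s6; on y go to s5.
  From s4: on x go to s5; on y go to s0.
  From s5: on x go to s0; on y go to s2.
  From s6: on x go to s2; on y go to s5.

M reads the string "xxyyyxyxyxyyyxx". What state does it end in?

s0 --x--> s1
s1 --x--> s6
s6 --y--> s5
s5 --y--> s2
s2 --y--> s6
s6 --x--> s2
s2 --y--> s6
s6 --x--> s2
s2 --y--> s6
s6 --x--> s2
s2 --y--> s6
s6 --y--> s5
s5 --y--> s2
s2 --x--> s3
s3 --x--> s6

s6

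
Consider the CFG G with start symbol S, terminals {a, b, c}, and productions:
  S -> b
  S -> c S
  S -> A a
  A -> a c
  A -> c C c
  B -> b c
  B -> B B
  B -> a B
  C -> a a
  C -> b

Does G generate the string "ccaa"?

no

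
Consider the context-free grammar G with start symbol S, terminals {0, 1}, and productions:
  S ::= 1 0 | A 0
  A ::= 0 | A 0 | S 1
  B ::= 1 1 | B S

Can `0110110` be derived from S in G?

no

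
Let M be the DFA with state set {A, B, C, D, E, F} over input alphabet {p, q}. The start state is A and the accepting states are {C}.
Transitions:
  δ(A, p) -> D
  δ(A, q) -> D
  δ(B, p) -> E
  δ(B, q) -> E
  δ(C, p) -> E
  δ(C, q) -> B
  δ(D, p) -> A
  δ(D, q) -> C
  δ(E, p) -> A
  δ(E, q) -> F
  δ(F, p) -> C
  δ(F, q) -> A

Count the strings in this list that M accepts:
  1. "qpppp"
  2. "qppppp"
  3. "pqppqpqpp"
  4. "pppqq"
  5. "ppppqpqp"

"qpppp": rejected
"qppppp": rejected
"pqppqpqpp": rejected
"pppqq": rejected
"ppppqpqp": rejected

0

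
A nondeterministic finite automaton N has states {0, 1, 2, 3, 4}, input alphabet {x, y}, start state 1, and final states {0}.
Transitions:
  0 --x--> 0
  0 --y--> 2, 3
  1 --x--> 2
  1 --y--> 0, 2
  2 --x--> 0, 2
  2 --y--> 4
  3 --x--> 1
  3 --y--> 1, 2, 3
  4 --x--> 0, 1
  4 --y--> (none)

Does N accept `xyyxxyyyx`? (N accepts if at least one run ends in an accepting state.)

rejected

Start: {1}
read x: {2}
read y: {4}
read y: {}
The reachable set is empty and stays empty for the remaining 6 symbols.
Reachable ∩ accepting = {} — empty.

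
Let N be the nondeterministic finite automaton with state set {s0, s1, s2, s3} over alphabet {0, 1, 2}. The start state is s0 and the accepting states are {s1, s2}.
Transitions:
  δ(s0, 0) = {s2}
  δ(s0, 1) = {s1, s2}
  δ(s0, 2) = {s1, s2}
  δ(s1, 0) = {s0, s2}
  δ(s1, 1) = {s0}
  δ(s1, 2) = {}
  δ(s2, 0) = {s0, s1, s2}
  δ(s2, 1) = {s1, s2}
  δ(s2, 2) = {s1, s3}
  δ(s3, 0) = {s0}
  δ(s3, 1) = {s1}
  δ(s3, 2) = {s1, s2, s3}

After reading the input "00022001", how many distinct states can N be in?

3

Start: {s0}
read 0: {s2}
read 0: {s0, s1, s2}
read 0: {s0, s1, s2}
read 2: {s1, s2, s3}
read 2: {s1, s2, s3}
read 0: {s0, s1, s2}
read 0: {s0, s1, s2}
read 1: {s0, s1, s2}
Final reachable set {s0, s1, s2} has 3 states.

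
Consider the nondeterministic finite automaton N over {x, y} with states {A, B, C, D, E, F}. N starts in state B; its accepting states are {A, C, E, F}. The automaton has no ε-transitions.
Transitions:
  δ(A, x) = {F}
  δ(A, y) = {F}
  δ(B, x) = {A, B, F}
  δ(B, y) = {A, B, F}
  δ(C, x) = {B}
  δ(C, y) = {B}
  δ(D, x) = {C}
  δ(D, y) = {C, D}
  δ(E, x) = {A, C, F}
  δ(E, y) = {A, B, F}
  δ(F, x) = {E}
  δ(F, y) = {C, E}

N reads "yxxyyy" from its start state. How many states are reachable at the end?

Start: {B}
read y: {A, B, F}
read x: {A, B, E, F}
read x: {A, B, C, E, F}
read y: {A, B, C, E, F}
read y: {A, B, C, E, F}
read y: {A, B, C, E, F}
Final reachable set {A, B, C, E, F} has 5 states.

5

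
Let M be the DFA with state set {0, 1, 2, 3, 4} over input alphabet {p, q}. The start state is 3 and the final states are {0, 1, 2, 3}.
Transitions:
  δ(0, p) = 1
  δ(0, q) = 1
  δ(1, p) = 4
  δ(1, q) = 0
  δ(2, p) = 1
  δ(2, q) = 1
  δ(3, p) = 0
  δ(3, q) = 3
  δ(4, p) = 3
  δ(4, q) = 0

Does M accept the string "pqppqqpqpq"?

3 --p--> 0
0 --q--> 1
1 --p--> 4
4 --p--> 3
3 --q--> 3
3 --q--> 3
3 --p--> 0
0 --q--> 1
1 --p--> 4
4 --q--> 0
End in state 0, which is an accepting state.

accepted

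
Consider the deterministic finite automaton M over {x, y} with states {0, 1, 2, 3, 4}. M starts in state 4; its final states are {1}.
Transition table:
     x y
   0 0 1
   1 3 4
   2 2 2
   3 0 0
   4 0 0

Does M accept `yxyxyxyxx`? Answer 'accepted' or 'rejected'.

4 --y--> 0
0 --x--> 0
0 --y--> 1
1 --x--> 3
3 --y--> 0
0 --x--> 0
0 --y--> 1
1 --x--> 3
3 --x--> 0
End in state 0, which is not an accepting state.

rejected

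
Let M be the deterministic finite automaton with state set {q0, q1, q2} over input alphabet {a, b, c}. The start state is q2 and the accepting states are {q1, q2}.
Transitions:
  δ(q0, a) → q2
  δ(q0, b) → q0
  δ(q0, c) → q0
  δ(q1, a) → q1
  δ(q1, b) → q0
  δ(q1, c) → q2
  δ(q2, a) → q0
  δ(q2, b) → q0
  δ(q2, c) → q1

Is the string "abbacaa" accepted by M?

q2 --a--> q0
q0 --b--> q0
q0 --b--> q0
q0 --a--> q2
q2 --c--> q1
q1 --a--> q1
q1 --a--> q1
End in state q1, which is an accepting state.

accepted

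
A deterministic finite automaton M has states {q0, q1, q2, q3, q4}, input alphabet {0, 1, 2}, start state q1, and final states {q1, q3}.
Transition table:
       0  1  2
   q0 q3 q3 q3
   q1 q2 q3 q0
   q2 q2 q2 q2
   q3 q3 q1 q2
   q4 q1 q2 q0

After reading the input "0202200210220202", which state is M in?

q2

q1 --0--> q2
q2 --2--> q2
q2 --0--> q2
q2 --2--> q2
q2 --2--> q2
q2 --0--> q2
q2 --0--> q2
q2 --2--> q2
q2 --1--> q2
q2 --0--> q2
q2 --2--> q2
q2 --2--> q2
q2 --0--> q2
q2 --2--> q2
q2 --0--> q2
q2 --2--> q2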